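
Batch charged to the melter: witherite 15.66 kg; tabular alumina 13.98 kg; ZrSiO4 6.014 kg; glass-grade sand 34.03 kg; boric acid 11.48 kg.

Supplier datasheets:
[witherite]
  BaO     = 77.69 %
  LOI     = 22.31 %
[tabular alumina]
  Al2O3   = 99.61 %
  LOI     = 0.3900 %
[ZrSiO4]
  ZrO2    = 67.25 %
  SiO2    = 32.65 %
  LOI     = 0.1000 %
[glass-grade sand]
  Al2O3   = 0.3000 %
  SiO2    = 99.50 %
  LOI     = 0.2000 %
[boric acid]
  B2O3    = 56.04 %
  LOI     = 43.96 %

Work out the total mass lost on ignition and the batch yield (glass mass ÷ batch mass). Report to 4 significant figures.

The working math holds exact precision at every stage — in-progress results are printed rounded off to 4 significant figures within the worked lines; every reported number takes a single rounding. The derived quantities are recomputed starting from the weights on 72.50 kg of glass at full precision (totals, yield, five oxide percentages, ignition loss, net glass mass), precisely as stated by question or answer.
Material-by-material LOI:
  witherite: 15.66 × 0.2231 = 3.494 kg
  tabular alumina: 13.98 × 0.003900 = 0.05452 kg
  ZrSiO4: 6.014 × 0.001000 = 0.006014 kg
  glass-grade sand: 34.03 × 0.002000 = 0.06806 kg
  boric acid: 11.48 × 0.4396 = 5.047 kg
Total LOI = 8.669 kg
Glass = batch − LOI = 81.16 − 8.669 = 72.50 kg

LOI loss = 8.669 kg; glass = 72.50 kg; yield = 89.32%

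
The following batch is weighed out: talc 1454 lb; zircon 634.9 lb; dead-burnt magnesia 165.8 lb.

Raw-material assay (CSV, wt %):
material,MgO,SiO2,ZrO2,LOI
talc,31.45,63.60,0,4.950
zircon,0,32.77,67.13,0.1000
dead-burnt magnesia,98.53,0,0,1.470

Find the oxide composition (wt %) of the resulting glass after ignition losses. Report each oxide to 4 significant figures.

Glass mass = 2180 lb (batch 2255 − LOI 75.05).
Composition: MgO 28.47%, SiO2 51.97%, ZrO2 19.55%

Mid-chain values are printed, rounded to four significant digits, in the printout. Every computation maintains full float precision through the solve — a single rounding completes each reported figure; derived quantities (the totals, glass mass, the three compositions, the yield, LOI) are carried from the weighed amounts at 2180 lb of glass at exact precision, as they appear in the problem or the answer.
Oxide-by-oxide delivered mass:
  MgO: 1454·0.3145 + 165.8·0.9853 = 620.6 lb
  SiO2: 1454·0.6360 + 634.9·0.3277 = 1133 lb
  ZrO2: 634.9·0.6713 = 426.2 lb
LOI: 1454·0.04950 + 634.9·0.001000 + 165.8·0.01470 = 75.05 lb
Glass mass = batch − LOI = 2255 − 75.05 = 2180 lb (= the summed oxide contributions)
each oxide over glass, ×100, is wt %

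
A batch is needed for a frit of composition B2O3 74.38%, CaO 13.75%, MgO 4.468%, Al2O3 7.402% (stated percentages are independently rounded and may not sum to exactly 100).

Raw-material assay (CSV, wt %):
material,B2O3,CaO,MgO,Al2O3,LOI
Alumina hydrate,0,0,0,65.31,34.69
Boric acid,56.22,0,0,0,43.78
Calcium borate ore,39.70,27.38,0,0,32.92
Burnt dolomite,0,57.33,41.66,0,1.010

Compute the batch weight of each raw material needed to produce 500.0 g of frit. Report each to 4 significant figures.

The intermediate values are printed, with 4-significant-digit rounding, between the steps; every computation holds full float precision at every stage; a single rounding yields every reported value. Derived quantities, including the totals, net glass mass, the four compositions, yield, LOI, are rebuilt starting from the weights for 500.0 g of glass at full float precision as given in question or answer.
Target masses of each oxide per 500.0 g frit:
  B2O3: 74.38% × 500.0 = 371.9 g
  CaO: 13.75% × 500.0 = 68.75 g
  MgO: 4.468% × 500.0 = 22.34 g
  Al2O3: 7.402% × 500.0 = 37.01 g
A balance pass over the oxides, given the weights on record, versus the basis set out (sum by sum, the targets are met up to rounding of the answer):
  B2O3: 563.5·0.5622 + 138.8·0.3970 = 371.9 g (target 371.9 g)
  CaO: 138.8·0.2738 + 53.62·0.5733 = 68.74 g (target 68.75 g)
  MgO: 53.62·0.4166 = 22.34 g (target 22.34 g)
  Al2O3: 56.67·0.6531 = 37.01 g (target 37.01 g)
Glass-mass sanity pass: batch total minus LOI = 500.0 g (per-oxide target masses sum to 500.0 g; against the stated basis, 500.0 g — rounding explains the deltas).
Whole-batch sum: Σ batch = 812.6 g; LOI loss = Σ batch·LOI = 312.6 g; as yield: glass ÷ batch → 61.53%.

Batch per 500.0 g frit:
  Alumina hydrate: 56.67 g
  Boric acid: 563.5 g
  Calcium borate ore: 138.8 g
  Burnt dolomite: 53.62 g
Total batch = 812.6 g; LOI loss = 312.6 g; yield = 61.53%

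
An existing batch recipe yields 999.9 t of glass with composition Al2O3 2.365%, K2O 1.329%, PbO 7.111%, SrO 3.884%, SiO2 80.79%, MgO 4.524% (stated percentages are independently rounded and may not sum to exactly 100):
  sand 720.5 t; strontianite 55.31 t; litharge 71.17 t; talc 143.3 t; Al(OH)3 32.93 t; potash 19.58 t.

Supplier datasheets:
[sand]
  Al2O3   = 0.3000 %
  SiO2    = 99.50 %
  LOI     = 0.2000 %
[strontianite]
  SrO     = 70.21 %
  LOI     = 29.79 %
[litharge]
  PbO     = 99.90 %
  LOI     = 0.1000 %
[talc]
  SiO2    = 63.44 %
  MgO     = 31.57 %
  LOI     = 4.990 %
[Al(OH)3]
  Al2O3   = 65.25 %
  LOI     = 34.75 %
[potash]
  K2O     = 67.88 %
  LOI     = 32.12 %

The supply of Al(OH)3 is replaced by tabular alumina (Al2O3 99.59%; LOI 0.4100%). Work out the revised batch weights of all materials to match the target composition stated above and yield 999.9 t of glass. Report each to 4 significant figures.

The intermediate values are shown rounded to 4 significant figures — all internal work maintains full float precision in every operation. A single rounding produces every reported number. The derived quantities are computed in full precision (glass mass, six oxide percentages, the yield, the totals, LOI) using the weight values per 999.9 t of glass as given in question or answer.
The oxide mass targets at 999.9 t glass:
  Al2O3: 2.365% × 999.9 = 23.65 t
  K2O: 1.329% × 999.9 = 13.29 t
  PbO: 7.111% × 999.9 = 71.10 t
  SrO: 3.884% × 999.9 = 38.84 t
  SiO2: 80.79% × 999.9 = 807.8 t
  MgO: 4.524% × 999.9 = 45.24 t
Sums-versus-targets review per the reported batch figures, at the basis given (each sum matches its target mass inside rounding margins):
  Al2O3: 720.5·0.003000 + 21.57·0.9959 = 23.64 t (target 23.65 t)
  K2O: 19.58·0.6788 = 13.29 t (target 13.29 t)
  PbO: 71.17·0.9990 = 71.10 t (target 71.10 t)
  SrO: 55.31·0.7021 = 38.83 t (target 38.84 t)
  SiO2: 720.5·0.9950 + 143.3·0.6344 = 807.8 t (target 807.8 t)
  MgO: 143.3·0.3157 = 45.24 t (target 45.24 t)
Mass balance on the glass: whole batch net of LOI = 999.9 t (oxide target masses add up to 999.9 t; against the stated basis, 999.9 t — differing by rounding only).
Batch grand total — Σ batch = 1031 t; LOI loss = Σ batch·LOI = 31.52 t; yield = glass ÷ total batch = 96.94%.

Revised batch per 999.9 t glass:
  sand: 720.5 t
  strontianite: 55.31 t
  litharge: 71.17 t
  talc: 143.3 t
  tabular alumina: 21.57 t
  potash: 19.58 t
Total batch = 1031 t; LOI loss = 31.52 t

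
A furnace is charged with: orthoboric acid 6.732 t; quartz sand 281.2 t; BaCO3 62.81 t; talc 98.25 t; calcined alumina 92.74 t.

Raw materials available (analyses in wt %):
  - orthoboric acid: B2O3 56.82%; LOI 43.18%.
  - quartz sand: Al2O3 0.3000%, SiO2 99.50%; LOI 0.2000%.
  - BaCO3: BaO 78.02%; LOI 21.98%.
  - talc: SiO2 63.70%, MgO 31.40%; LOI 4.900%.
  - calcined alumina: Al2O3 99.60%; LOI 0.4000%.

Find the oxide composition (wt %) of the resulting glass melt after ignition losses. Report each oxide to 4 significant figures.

Intermediates appear rounded to 4 significant figures when written out — all arithmetic keeps full float precision in all steps; every reported number receives exactly one rounding; derived quantities, including the yield, five oxide percentages, net glass mass, ignition loss, the totals, are carried using the weight values per 519.3 t of glass at exact precision, as written in problem or answer.
Mass of each oxide from the mix:
  B2O3: 6.732·0.5682 = 3.825 t
  Al2O3: 281.2·0.003000 + 92.74·0.9960 = 93.21 t
  BaO: 62.81·0.7802 = 49.00 t
  SiO2: 281.2·0.9950 + 98.25·0.6370 = 342.4 t
  MgO: 98.25·0.3140 = 30.85 t
LOI: 6.732·0.4318 + 281.2·0.002000 + 62.81·0.2198 + 98.25·0.04900 + 92.74·0.004000 = 22.46 t
Glass mass = batch − LOI = 541.7 − 22.46 = 519.3 t (= Σ oxide masses)
wt %: oxide over glass, times 100

Glass mass = 519.3 t (batch 541.7 − LOI 22.46).
Composition: B2O3 0.7366%, Al2O3 17.95%, BaO 9.437%, SiO2 65.93%, MgO 5.941%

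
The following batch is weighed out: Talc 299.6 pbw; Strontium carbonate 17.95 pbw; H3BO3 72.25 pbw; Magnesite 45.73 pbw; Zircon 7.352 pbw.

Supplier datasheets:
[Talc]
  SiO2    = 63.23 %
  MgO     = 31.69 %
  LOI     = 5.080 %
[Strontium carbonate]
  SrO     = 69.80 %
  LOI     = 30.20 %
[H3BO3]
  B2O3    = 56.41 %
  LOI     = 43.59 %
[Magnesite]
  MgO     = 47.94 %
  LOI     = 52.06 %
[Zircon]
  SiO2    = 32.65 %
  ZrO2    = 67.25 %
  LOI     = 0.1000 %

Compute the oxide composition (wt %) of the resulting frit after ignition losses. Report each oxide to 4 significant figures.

Glass mass = 366.9 pbw (batch 442.9 − LOI 75.95).
Composition: B2O3 11.11%, SiO2 52.28%, SrO 3.415%, MgO 31.85%, ZrO2 1.347%

The working math maintains full precision at all times — mid-chain values are shown, with 4-significant-figure rounding, alongside each step — each reported number receives exactly one rounding — all derived quantities are rebuilt using the weight values for 366.9 pbw of glass in full float precision (net glass mass, LOI, totals, the five compositions, yield), exactly as shown in the problem or the answer.
Oxide masses out of the charge:
  B2O3: 72.25·0.5641 = 40.76 pbw
  SiO2: 299.6·0.6323 + 7.352·0.3265 = 191.8 pbw
  SrO: 17.95·0.6980 = 12.53 pbw
  MgO: 299.6·0.3169 + 45.73·0.4794 = 116.9 pbw
  ZrO2: 7.352·0.6725 = 4.944 pbw
LOI: 299.6·0.05080 + 17.95·0.3020 + 72.25·0.4359 + 45.73·0.5206 + 7.352·0.001000 = 75.95 pbw
Resulting glass, batch − LOI: 442.9 − 75.95 = 366.9 pbw (matching Σ of the oxides)
each oxide over glass, ×100, is wt %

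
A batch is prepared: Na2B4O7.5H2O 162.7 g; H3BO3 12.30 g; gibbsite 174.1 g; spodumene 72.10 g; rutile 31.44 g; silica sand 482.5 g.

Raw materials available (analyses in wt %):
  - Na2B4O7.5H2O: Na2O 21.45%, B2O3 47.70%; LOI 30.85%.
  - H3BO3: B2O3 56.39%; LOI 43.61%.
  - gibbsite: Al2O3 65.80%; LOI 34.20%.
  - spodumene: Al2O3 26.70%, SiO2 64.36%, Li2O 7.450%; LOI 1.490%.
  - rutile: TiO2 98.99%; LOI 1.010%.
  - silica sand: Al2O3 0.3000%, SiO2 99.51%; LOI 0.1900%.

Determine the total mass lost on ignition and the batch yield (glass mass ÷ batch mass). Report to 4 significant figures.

LOI loss = 117.4 g; glass = 817.7 g; yield = 87.44%

All internal work keeps full float precision at every stage. Intermediates are displayed rounded to 4 significant figures as written. A single rounding completes every reported value. Derived quantities, including the six compositions, the yield, totals, glass mass, ignition loss, are recomputed from the batch weights at 817.7 g of glass in full float precision as they appear in problem or answer.
Material-by-material LOI:
  Na2B4O7.5H2O: 162.7 × 0.3085 = 50.19 g
  H3BO3: 12.30 × 0.4361 = 5.364 g
  gibbsite: 174.1 × 0.3420 = 59.54 g
  spodumene: 72.10 × 0.01490 = 1.074 g
  rutile: 31.44 × 0.01010 = 0.3175 g
  silica sand: 482.5 × 0.001900 = 0.9167 g
Total LOI = 117.4 g
Glass = batch − LOI = 935.1 − 117.4 = 817.7 g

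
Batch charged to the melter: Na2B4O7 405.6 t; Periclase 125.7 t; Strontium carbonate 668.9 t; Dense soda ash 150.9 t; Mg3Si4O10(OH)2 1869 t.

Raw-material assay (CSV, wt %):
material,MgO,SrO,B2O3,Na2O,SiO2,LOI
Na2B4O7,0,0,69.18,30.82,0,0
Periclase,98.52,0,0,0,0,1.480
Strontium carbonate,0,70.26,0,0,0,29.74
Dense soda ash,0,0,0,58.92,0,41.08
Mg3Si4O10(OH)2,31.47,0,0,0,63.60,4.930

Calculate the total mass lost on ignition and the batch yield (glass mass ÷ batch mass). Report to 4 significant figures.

LOI loss = 354.9 t; glass = 2865 t; yield = 88.98%

The working math keeps full float precision end to end; values along the way are displayed (rounded to four significant figures) between the steps — every reported value is rounded only once — derived quantities are computed from the batch weights per 2865 t of glass at exact precision (five oxide percentages, the yield, the totals, glass mass, ignition loss) exactly as shown in the problem or answer text.
Ignition loss by material:
  Na2B4O7: 405.6 × 0 = 0 t
  Periclase: 125.7 × 0.01480 = 1.860 t
  Strontium carbonate: 668.9 × 0.2974 = 198.9 t
  Dense soda ash: 150.9 × 0.4108 = 61.99 t
  Mg3Si4O10(OH)2: 1869 × 0.04930 = 92.14 t
Total LOI = 354.9 t
Glass = batch − LOI = 3220 − 354.9 = 2865 t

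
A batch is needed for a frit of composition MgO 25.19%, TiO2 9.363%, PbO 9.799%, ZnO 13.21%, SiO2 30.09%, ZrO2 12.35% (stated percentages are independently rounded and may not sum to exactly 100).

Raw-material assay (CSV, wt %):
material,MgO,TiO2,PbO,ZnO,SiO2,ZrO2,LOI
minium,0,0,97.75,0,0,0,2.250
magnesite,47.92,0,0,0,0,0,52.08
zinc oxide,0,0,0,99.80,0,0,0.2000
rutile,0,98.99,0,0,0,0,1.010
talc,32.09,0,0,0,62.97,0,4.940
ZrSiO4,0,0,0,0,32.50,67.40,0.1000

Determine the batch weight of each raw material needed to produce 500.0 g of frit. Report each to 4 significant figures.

In-progress results are printed, with 4-significant-figure rounding, when written out — the whole derivation runs at exact precision in every operation. Each reported result is rounded just once; derived quantities (totals, ignition loss, six oxide percentages, the yield, net glass mass) are recomputed starting from the weights for 500.0 g of glass at full precision, as they appear in the problem or answer text.
Target masses of each oxide per 500.0 g frit:
  MgO: 25.19% × 500.0 = 126.0 g
  TiO2: 9.363% × 500.0 = 46.82 g
  PbO: 9.799% × 500.0 = 49.00 g
  ZnO: 13.21% × 500.0 = 66.05 g
  SiO2: 30.09% × 500.0 = 150.4 g
  ZrO2: 12.35% × 500.0 = 61.75 g
Per-oxide balance check using the reported weights, under the basis named above (delivered sums recover each target net of answer rounding effects):
  MgO: 134.5·0.4792 + 191.6·0.3209 = 125.9 g (target 126.0 g)
  TiO2: 47.29·0.9899 = 46.81 g (target 46.82 g)
  PbO: 50.12·0.9775 = 48.99 g (target 49.00 g)
  ZnO: 66.18·0.9980 = 66.05 g (target 66.05 g)
  SiO2: 191.6·0.6297 + 91.62·0.3250 = 150.4 g (target 150.4 g)
  ZrO2: 91.62·0.6740 = 61.75 g (target 61.75 g)
Auditing the glass mass value: net batch after ignition = 500.0 g (per-oxide target masses sum to 500.0 g; with the basis standing at 500.0 g — a pure rounding effect).
Batch total: Σ batch = 581.3 g; LOI loss = Σ batch·LOI = 81.34 g; as yield: glass ÷ batch → 86.01%.

Batch per 500.0 g frit:
  minium: 50.12 g
  magnesite: 134.5 g
  zinc oxide: 66.18 g
  rutile: 47.29 g
  talc: 191.6 g
  ZrSiO4: 91.62 g
Total batch = 581.3 g; LOI loss = 81.34 g; yield = 86.01%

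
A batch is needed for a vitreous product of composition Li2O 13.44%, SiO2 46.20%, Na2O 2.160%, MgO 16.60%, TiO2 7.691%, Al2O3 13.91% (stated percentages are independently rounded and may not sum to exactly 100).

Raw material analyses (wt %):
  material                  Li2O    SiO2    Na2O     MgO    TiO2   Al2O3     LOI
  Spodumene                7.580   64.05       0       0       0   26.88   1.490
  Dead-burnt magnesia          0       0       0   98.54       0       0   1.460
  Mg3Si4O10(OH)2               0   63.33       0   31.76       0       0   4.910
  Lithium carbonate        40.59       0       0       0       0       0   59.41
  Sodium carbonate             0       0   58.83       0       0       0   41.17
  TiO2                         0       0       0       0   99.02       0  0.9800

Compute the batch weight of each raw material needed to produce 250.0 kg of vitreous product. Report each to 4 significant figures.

Working values are printed rounded to four significant digits at each printed step. Exact precision is carried through the solve. A single rounding completes every reported value — the derived quantities (the yield, six oxide percentages, totals, glass mass, LOI) are rebuilt from the weighed amounts on 250.0 kg of glass at exact precision, exactly as shown in the problem or answer text.
Per-oxide target masses for 250.0 kg vitreous product:
  Li2O: 13.44% × 250.0 = 33.60 kg
  SiO2: 46.20% × 250.0 = 115.5 kg
  Na2O: 2.160% × 250.0 = 5.400 kg
  MgO: 16.60% × 250.0 = 41.50 kg
  TiO2: 7.691% × 250.0 = 19.23 kg
  Al2O3: 13.91% × 250.0 = 34.78 kg
Verifying the oxide balance using the reported weights, at the basis given (sums match the target masses net of answer rounding effects):
  Li2O: 129.4·0.07580 + 58.62·0.4059 = 33.60 kg (target 33.60 kg)
  SiO2: 129.4·0.6405 + 51.54·0.6333 = 115.5 kg (target 115.5 kg)
  Na2O: 9.179·0.5883 = 5.400 kg (target 5.400 kg)
  MgO: 25.50·0.9854 + 51.54·0.3176 = 41.50 kg (target 41.50 kg)
  TiO2: 19.42·0.9902 = 19.23 kg (target 19.23 kg)
  Al2O3: 129.4·0.2688 = 34.78 kg (target 34.78 kg)
Mass balance on the glass: total batch − LOI = 250.0 kg (per-oxide target masses sum to 250.0 kg; with the basis standing at 250.0 kg — gaps are rounding artifacts).
Batch grand total — Σ batch = 293.7 kg; LOI removed, Σ of batch·LOI: 43.63 kg; yield = glass ÷ total batch = 85.14%.

Batch per 250.0 kg vitreous product:
  Spodumene: 129.4 kg
  Dead-burnt magnesia: 25.50 kg
  Mg3Si4O10(OH)2: 51.54 kg
  Lithium carbonate: 58.62 kg
  Sodium carbonate: 9.179 kg
  TiO2: 19.42 kg
Total batch = 293.7 kg; LOI loss = 43.63 kg; yield = 85.14%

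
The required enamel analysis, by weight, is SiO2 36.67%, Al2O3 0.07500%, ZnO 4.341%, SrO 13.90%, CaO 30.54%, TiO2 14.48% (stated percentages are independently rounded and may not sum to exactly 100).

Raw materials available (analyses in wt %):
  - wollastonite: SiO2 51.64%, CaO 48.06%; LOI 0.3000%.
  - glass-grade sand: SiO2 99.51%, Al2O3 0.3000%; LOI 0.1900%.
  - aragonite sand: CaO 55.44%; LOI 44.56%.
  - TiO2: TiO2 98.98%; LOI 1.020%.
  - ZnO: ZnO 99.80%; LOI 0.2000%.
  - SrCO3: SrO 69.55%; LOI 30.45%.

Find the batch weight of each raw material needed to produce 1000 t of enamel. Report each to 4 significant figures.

Batch per 1000 t enamel:
  wollastonite: 228.4 t
  glass-grade sand: 250.0 t
  aragonite sand: 352.9 t
  TiO2: 146.3 t
  ZnO: 43.50 t
  SrCO3: 199.9 t
Total batch = 1221 t; LOI loss = 220.9 t; yield = 81.91%

Full float precision is maintained through the solve — intermediates appear, rounded to 4 significant digits, within the worked lines; every reported value takes exactly one rounding. Derived quantities are re-derived from the batch weights on 1000 t of glass in full float precision (six oxide percentages, totals, the yield, glass mass, LOI), as they appear in question or answer.
Oxide-by-oxide targets in 1000 t enamel:
  SiO2: 36.67% × 1000 = 366.7 t
  Al2O3: 0.07500% × 1000 = 0.7500 t
  ZnO: 4.341% × 1000 = 43.41 t
  SrO: 13.90% × 1000 = 139.0 t
  CaO: 30.54% × 1000 = 305.4 t
  TiO2: 14.48% × 1000 = 144.8 t
A balance pass over the oxides, given the weights on record, relative to the basis at hand (every target is met by its sum within answer rounding):
  SiO2: 228.4·0.5164 + 250.0·0.9951 = 366.7 t (target 366.7 t)
  Al2O3: 250.0·0.003000 = 0.7500 t (target 0.7500 t)
  ZnO: 43.50·0.9980 = 43.41 t (target 43.41 t)
  SrO: 199.9·0.6955 = 139.0 t (target 139.0 t)
  CaO: 228.4·0.4806 + 352.9·0.5544 = 305.4 t (target 305.4 t)
  TiO2: 146.3·0.9898 = 144.8 t (target 144.8 t)
Glass-mass bookkeeping: whole batch net of LOI = 1000 t (summing oxide targets gives 1000 t; stated basis 1000 t — any gap is answer rounding).
Whole-batch sum: Σ batch = 1221 t; ignition loss, Σ(batch × LOI) = 220.9 t; yield, glass over the total, = 81.91%.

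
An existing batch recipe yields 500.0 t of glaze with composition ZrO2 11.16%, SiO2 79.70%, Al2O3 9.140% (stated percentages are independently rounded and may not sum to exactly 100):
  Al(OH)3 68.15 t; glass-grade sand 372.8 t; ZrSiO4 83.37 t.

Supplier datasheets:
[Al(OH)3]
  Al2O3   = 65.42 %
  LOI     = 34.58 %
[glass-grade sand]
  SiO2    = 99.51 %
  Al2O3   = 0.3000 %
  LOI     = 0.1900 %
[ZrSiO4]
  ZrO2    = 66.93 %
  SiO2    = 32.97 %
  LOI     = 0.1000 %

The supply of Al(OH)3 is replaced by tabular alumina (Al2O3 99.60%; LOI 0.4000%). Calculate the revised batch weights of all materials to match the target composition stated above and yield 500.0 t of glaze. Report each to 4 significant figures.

The working math carries full float precision at each step — in-progress results appear with 4-significant-figure rounding across the worked steps — every reported figure includes exactly one rounding; all derived quantities, including LOI, net glass mass, the totals, three oxide percentages, the yield, are re-derived from the batch weights at 500.0 t of glass in full precision, exactly as printed in problem or answer.
Oxide mass targets, per 500.0 t glaze:
  ZrO2: 11.16% × 500.0 = 55.80 t
  SiO2: 79.70% × 500.0 = 398.5 t
  Al2O3: 9.140% × 500.0 = 45.70 t
Checking each oxide sum on the weights just shown, under the basis named above (each sum matches its target mass given rounding of the digits):
  ZrO2: 83.37·0.6693 = 55.80 t (target 55.80 t)
  SiO2: 372.8·0.9951 + 83.37·0.3297 = 398.5 t (target 398.5 t)
  Al2O3: 44.76·0.9960 + 372.8·0.003000 = 45.70 t (target 45.70 t)
The glass-mass cross-check: batch total minus LOI = 500.0 t (the Σ of target masses is 500.0 t; stated basis 500.0 t — deltas are rounding alone).
Total batch = Σ batch = 500.9 t; LOI removed, Σ of batch·LOI: 0.9707 t; the yield ratio, glass ÷ batch: 99.81%.

Revised batch per 500.0 t glaze:
  tabular alumina: 44.76 t
  glass-grade sand: 372.8 t
  ZrSiO4: 83.37 t
Total batch = 500.9 t; LOI loss = 0.9707 t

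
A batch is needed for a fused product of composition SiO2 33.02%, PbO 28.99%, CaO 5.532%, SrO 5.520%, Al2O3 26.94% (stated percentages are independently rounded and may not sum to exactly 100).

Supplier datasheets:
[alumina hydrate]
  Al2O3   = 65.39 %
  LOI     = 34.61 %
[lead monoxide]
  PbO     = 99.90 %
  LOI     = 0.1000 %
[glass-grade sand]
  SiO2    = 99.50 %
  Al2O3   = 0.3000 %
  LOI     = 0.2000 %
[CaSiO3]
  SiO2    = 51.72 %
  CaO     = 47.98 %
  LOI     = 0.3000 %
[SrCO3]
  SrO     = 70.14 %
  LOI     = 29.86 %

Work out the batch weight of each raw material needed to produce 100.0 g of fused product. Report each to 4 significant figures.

Batch per 100.0 g fused product:
  alumina hydrate: 41.07 g
  lead monoxide: 29.02 g
  glass-grade sand: 27.19 g
  CaSiO3: 11.53 g
  SrCO3: 7.870 g
Total batch = 116.7 g; LOI loss = 16.68 g; yield = 85.70%

Mid-chain values are rounded to four significant digits when displayed; all arithmetic carries exact precision in all steps; exactly one rounding is applied to every reported value — derived quantities are carried at full float precision (totals, ignition loss, yield, glass mass, five oxide percentages) from the weighed amounts for 100.0 g of glass exactly as shown in the question or the answer.
Oxide-by-oxide targets in 100.0 g fused product:
  SiO2: 33.02% × 100.0 = 33.02 g
  PbO: 28.99% × 100.0 = 28.99 g
  CaO: 5.532% × 100.0 = 5.532 g
  SrO: 5.520% × 100.0 = 5.520 g
  Al2O3: 26.94% × 100.0 = 26.94 g
Balance tally, oxide-wise, working from each reported weight, against the basis in use (oxide sums agree with the targets modulo rounding of the values):
  SiO2: 27.19·0.9950 + 11.53·0.5172 = 33.02 g (target 33.02 g)
  PbO: 29.02·0.9990 = 28.99 g (target 28.99 g)
  CaO: 11.53·0.4798 = 5.532 g (target 5.532 g)
  SrO: 7.870·0.7014 = 5.520 g (target 5.520 g)
  Al2O3: 41.07·0.6539 + 27.19·0.003000 = 26.94 g (target 26.94 g)
Glass mass check: total charge less LOI = 100.0 g (the targets, summed, come to 100.0 g; basis as stated: 100.0 g — any gap is answer rounding).
Batch total: Σ batch = 116.7 g; loss to ignition Σ batch·LOI = 16.68 g; the yield ratio, glass ÷ batch: 85.70%.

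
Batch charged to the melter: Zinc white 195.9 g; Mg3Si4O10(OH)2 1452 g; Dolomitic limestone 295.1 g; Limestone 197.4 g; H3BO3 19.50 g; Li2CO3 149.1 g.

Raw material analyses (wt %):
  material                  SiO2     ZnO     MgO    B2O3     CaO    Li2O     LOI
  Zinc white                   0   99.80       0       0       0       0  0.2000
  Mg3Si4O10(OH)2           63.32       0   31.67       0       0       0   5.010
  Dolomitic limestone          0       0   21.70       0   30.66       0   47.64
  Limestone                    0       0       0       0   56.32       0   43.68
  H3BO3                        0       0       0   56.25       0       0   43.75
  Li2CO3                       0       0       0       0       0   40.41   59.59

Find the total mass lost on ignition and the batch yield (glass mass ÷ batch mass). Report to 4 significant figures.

Rounding to 4 significant figures applies to each mid-chain value as displayed; the working math runs at exact precision all the way through — every reported result is rounded just once — the derived quantities are rebuilt starting from the weights per 1912 g of glass at full precision (the six compositions, LOI, the totals, the yield, net glass mass), as they appear in the problem or answer text.
LOI of each material in turn:
  Zinc white: 195.9 × 0.002000 = 0.3918 g
  Mg3Si4O10(OH)2: 1452 × 0.05010 = 72.75 g
  Dolomitic limestone: 295.1 × 0.4764 = 140.6 g
  Limestone: 197.4 × 0.4368 = 86.22 g
  H3BO3: 19.50 × 0.4375 = 8.531 g
  Li2CO3: 149.1 × 0.5959 = 88.85 g
Total LOI = 397.3 g
Glass = batch − LOI = 2309 − 397.3 = 1912 g

LOI loss = 397.3 g; glass = 1912 g; yield = 82.79%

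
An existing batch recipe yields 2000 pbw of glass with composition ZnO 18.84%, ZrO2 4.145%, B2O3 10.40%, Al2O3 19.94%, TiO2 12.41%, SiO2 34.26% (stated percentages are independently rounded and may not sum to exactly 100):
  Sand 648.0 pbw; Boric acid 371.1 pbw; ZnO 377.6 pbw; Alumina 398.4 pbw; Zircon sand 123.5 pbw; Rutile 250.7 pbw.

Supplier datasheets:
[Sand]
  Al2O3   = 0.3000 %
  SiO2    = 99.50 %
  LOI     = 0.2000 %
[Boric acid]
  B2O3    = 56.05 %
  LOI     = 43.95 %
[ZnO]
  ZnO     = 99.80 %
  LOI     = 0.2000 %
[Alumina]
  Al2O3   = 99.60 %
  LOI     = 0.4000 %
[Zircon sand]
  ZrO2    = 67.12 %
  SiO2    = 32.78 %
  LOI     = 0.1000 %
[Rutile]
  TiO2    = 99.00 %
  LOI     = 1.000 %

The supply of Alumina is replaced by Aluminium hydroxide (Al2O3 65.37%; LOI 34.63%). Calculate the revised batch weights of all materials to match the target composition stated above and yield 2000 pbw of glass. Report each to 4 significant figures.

In-progress results are printed rounded to four significant digits within the worked lines; exact precision is maintained throughout — a single rounding completes every reported figure. All derived quantities (LOI, the totals, yield, net glass mass, six oxide percentages) are computed using the weight values on 2000 pbw of glass at full float precision as they appear in the problem or the answer.
Target masses of each oxide per 2000 pbw glass:
  ZnO: 18.84% × 2000 = 376.8 pbw
  ZrO2: 4.145% × 2000 = 82.90 pbw
  B2O3: 10.40% × 2000 = 208.0 pbw
  Al2O3: 19.94% × 2000 = 398.8 pbw
  TiO2: 12.41% × 2000 = 248.2 pbw
  SiO2: 34.26% × 2000 = 685.2 pbw
Checking each oxide sum per the reported batch figures, versus the basis set out (oxide sums agree with the targets once rounding is allowed for):
  ZnO: 377.6·0.9980 = 376.8 pbw (target 376.8 pbw)
  ZrO2: 123.5·0.6712 = 82.89 pbw (target 82.90 pbw)
  B2O3: 371.1·0.5605 = 208.0 pbw (target 208.0 pbw)
  Al2O3: 648.0·0.003000 + 607.1·0.6537 = 398.8 pbw (target 398.8 pbw)
  TiO2: 250.7·0.9900 = 248.2 pbw (target 248.2 pbw)
  SiO2: 648.0·0.9950 + 123.5·0.3278 = 685.2 pbw (target 685.2 pbw)
Glass-mass sanity pass: Σ batch − LOI loss = 2000 pbw (summing oxide targets gives 2000 pbw; against the stated basis, 2000 pbw — any gap is answer rounding).
Summing the batch: Σ batch = 2378 pbw; ignition loss, Σ(batch × LOI) = 378.0 pbw; as yield: glass ÷ batch → 84.10%.

Revised batch per 2000 pbw glass:
  Sand: 648.0 pbw
  Boric acid: 371.1 pbw
  ZnO: 377.6 pbw
  Aluminium hydroxide: 607.1 pbw
  Zircon sand: 123.5 pbw
  Rutile: 250.7 pbw
Total batch = 2378 pbw; LOI loss = 378.0 pbw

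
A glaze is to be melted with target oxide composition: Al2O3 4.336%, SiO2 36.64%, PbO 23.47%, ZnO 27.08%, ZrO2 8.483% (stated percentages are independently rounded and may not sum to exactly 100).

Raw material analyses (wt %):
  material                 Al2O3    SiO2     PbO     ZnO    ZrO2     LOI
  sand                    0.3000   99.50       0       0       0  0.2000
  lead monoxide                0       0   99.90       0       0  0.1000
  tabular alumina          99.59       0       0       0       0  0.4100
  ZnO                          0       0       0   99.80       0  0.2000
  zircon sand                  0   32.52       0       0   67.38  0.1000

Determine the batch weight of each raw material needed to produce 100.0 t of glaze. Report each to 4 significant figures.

Batch per 100.0 t glaze:
  sand: 32.71 t
  lead monoxide: 23.49 t
  tabular alumina: 4.255 t
  ZnO: 27.13 t
  zircon sand: 12.59 t
Total batch = 100.2 t; LOI loss = 0.1732 t; yield = 99.83%

The intermediate values appear (rounded to four significant digits) across the worked steps; each numeric step runs at exact precision from first step to last; a single rounding produces each reported number — derived quantities are rebuilt from the weighed amounts for 100.0 t of glass in exact precision (ignition loss, the totals, net glass mass, yield, the five compositions), precisely as stated by either problem or answer.
Target masses of each oxide per 100.0 t glaze:
  Al2O3: 4.336% × 100.0 = 4.336 t
  SiO2: 36.64% × 100.0 = 36.64 t
  PbO: 23.47% × 100.0 = 23.47 t
  ZnO: 27.08% × 100.0 = 27.08 t
  ZrO2: 8.483% × 100.0 = 8.483 t
Balance tally, oxide-wise, using the reported weights, per the basis as stated (oxide sums agree with the targets once rounding is allowed for):
  Al2O3: 32.71·0.003000 + 4.255·0.9959 = 4.336 t (target 4.336 t)
  SiO2: 32.71·0.9950 + 12.59·0.3252 = 36.64 t (target 36.64 t)
  PbO: 23.49·0.9990 = 23.47 t (target 23.47 t)
  ZnO: 27.13·0.9980 = 27.08 t (target 27.08 t)
  ZrO2: 12.59·0.6738 = 8.483 t (target 8.483 t)
Glass-mass closure: net batch after ignition = 100.0 t (oxide target masses add up to 100.0 t; basis as stated: 100.0 t — rounding explains the deltas).
Adding the batch up: Σ batch = 100.2 t; loss to ignition Σ batch·LOI = 0.1732 t; as yield: glass ÷ batch → 99.83%.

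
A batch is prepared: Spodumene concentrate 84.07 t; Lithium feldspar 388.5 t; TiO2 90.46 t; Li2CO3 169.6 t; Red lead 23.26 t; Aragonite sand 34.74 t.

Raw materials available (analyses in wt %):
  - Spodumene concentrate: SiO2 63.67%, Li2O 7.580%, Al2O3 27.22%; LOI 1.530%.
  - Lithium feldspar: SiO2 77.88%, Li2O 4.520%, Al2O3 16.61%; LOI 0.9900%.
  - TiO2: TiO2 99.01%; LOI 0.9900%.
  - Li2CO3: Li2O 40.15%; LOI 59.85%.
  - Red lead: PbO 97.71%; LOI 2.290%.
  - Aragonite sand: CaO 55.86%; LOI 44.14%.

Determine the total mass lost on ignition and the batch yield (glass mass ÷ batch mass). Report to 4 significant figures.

All internal work runs at full float precision from start to finish — values along the way are shown (rounded to 4 significant digits) across the worked steps; each reported value is rounded once only. All derived quantities, which include totals, glass mass, ignition loss, yield, six oxide percentages, are rebuilt in exact precision, as given in problem or answer, using the weight values for 667.2 t of glass.
Material-by-material LOI:
  Spodumene concentrate: 84.07 × 0.01530 = 1.286 t
  Lithium feldspar: 388.5 × 0.009900 = 3.846 t
  TiO2: 90.46 × 0.009900 = 0.8956 t
  Li2CO3: 169.6 × 0.5985 = 101.5 t
  Red lead: 23.26 × 0.02290 = 0.5327 t
  Aragonite sand: 34.74 × 0.4414 = 15.33 t
Total LOI = 123.4 t
Glass = batch − LOI = 790.6 − 123.4 = 667.2 t

LOI loss = 123.4 t; glass = 667.2 t; yield = 84.39%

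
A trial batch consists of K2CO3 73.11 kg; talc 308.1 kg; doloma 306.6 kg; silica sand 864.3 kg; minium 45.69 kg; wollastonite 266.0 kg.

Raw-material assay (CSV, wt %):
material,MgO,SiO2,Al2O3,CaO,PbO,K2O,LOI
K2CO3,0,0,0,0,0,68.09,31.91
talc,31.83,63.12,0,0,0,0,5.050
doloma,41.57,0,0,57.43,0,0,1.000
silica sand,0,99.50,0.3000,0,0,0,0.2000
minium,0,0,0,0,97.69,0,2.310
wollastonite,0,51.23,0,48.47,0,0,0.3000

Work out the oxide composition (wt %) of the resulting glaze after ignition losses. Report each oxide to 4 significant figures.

Glass mass = 1818 kg (batch 1864 − LOI 45.54).
Composition: MgO 12.40%, SiO2 65.49%, Al2O3 0.1426%, CaO 16.77%, PbO 2.455%, K2O 2.738%

In-progress results are printed rounded to 4 significant figures alongside each step; the working math keeps full precision throughout — each reported number takes exactly one rounding. Derived quantities are carried starting from the weights for 1818 kg of glass in exact precision (totals, glass mass, the yield, the six compositions, LOI), as written in the problem or answer text.
Mass of each oxide from the mix:
  MgO: 308.1·0.3183 + 306.6·0.4157 = 225.5 kg
  SiO2: 308.1·0.6312 + 864.3·0.9950 + 266.0·0.5123 = 1191 kg
  Al2O3: 864.3·0.003000 = 2.593 kg
  CaO: 306.6·0.5743 + 266.0·0.4847 = 305.0 kg
  PbO: 45.69·0.9769 = 44.63 kg
  K2O: 73.11·0.6809 = 49.78 kg
LOI: 73.11·0.3191 + 308.1·0.05050 + 306.6·0.01000 + 864.3·0.002000 + 45.69·0.02310 + 266.0·0.003000 = 45.54 kg
Resulting glass, batch − LOI: 1864 − 45.54 = 1818 kg (matching Σ of the oxides)
percent share: oxide ÷ glass, ×100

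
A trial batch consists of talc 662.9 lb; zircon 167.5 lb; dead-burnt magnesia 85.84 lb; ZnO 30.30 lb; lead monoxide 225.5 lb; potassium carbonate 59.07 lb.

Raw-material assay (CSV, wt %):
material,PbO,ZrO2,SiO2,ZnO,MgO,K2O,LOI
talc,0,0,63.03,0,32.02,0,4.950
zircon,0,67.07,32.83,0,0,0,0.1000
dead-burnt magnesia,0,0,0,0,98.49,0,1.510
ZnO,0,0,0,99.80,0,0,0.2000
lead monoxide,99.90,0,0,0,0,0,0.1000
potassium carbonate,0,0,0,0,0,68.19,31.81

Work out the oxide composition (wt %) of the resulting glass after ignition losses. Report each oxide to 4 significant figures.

Every computation runs at exact precision end to end; rounding to four significant digits applies to each working value as shown. Exactly one rounding is applied to every reported value. The derived quantities are computed from the weighed amounts for 1178 lb of glass at full precision (the yield, the totals, the six compositions, ignition loss, glass mass), as given in the problem or answer text.
What the batch supplies per oxide:
  PbO: 225.5·0.9990 = 225.3 lb
  ZrO2: 167.5·0.6707 = 112.3 lb
  SiO2: 662.9·0.6303 + 167.5·0.3283 = 472.8 lb
  ZnO: 30.30·0.9980 = 30.24 lb
  MgO: 662.9·0.3202 + 85.84·0.9849 = 296.8 lb
  K2O: 59.07·0.6819 = 40.28 lb
LOI: 662.9·0.04950 + 167.5·0.001000 + 85.84·0.01510 + 30.30·0.002000 + 225.5·0.001000 + 59.07·0.3181 = 53.35 lb
Glass = total batch minus LOI = 1231 − 53.35 = 1178 lb (= the summed oxide contributions)
each wt % is 100 × oxide ÷ glass

Glass mass = 1178 lb (batch 1231 − LOI 53.35).
Composition: PbO 19.13%, ZrO2 9.539%, SiO2 40.15%, ZnO 2.568%, MgO 25.20%, K2O 3.420%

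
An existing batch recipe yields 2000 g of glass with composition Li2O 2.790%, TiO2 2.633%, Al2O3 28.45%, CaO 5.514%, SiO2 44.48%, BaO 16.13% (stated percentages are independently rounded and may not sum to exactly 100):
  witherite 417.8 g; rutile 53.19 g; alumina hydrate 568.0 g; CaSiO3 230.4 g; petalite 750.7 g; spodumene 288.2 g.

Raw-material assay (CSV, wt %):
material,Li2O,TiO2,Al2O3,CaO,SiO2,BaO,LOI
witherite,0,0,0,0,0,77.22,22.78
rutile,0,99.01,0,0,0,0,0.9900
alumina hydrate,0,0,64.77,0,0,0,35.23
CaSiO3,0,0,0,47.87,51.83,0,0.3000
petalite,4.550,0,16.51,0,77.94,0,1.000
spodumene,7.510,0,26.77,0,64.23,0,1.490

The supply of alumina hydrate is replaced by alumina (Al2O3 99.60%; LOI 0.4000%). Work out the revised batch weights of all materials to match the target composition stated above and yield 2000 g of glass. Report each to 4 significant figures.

Revised batch per 2000 g glass:
  witherite: 417.8 g
  rutile: 53.19 g
  alumina: 369.4 g
  CaSiO3: 230.4 g
  petalite: 750.7 g
  spodumene: 288.2 g
Total batch = 2110 g; LOI loss = 109.7 g

Working values appear, rounded to four significant digits, at each printed step. The working math keeps full float precision throughout; a single rounding yields each reported number; the derived quantities (yield, glass mass, totals, six oxide percentages, ignition loss) are recomputed from the batch weights on 2000 g of glass in full float precision, as written in either problem or answer.
The oxide mass targets at 2000 g glass:
  Li2O: 2.790% × 2000 = 55.80 g
  TiO2: 2.633% × 2000 = 52.66 g
  Al2O3: 28.45% × 2000 = 569.0 g
  CaO: 5.514% × 2000 = 110.3 g
  SiO2: 44.48% × 2000 = 889.6 g
  BaO: 16.13% × 2000 = 322.6 g
Oxide-by-oxide audit per the reported batch figures, under the basis named above (sums match the target masses once rounding is allowed for):
  Li2O: 750.7·0.04550 + 288.2·0.07510 = 55.80 g (target 55.80 g)
  TiO2: 53.19·0.9901 = 52.66 g (target 52.66 g)
  Al2O3: 369.4·0.9960 + 750.7·0.1651 + 288.2·0.2677 = 569.0 g (target 569.0 g)
  CaO: 230.4·0.4787 = 110.3 g (target 110.3 g)
  SiO2: 230.4·0.5183 + 750.7·0.7794 + 288.2·0.6423 = 889.6 g (target 889.6 g)
  BaO: 417.8·0.7722 = 322.6 g (target 322.6 g)
Glass mass check: batch Σ − ignition loss = 2000 g (summing oxide targets gives 2000 g; with the basis standing at 2000 g — any gap is answer rounding).
Batch total: Σ batch = 2110 g; loss to ignition Σ batch·LOI = 109.7 g; glass ÷ batch gives a yield of 94.80%.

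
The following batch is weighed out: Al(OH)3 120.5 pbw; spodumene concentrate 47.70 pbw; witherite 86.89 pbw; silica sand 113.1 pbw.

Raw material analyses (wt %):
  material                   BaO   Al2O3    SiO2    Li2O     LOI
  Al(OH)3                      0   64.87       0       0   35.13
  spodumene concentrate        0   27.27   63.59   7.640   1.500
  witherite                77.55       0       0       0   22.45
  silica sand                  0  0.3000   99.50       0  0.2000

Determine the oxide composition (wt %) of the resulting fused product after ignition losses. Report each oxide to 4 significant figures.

Glass mass = 305.4 pbw (batch 368.2 − LOI 62.78).
Composition: BaO 22.06%, Al2O3 29.96%, SiO2 46.78%, Li2O 1.193%

Values along the way are printed (rounded to 4 significant figures) within the worked lines; all internal work holds full precision from first step to last. Each reported value is rounded only once; all derived quantities, which include ignition loss, glass mass, the four compositions, totals, yield, are carried in exact precision, as given in either problem or answer, from the weighed amounts per 305.4 pbw of glass.
Oxide-by-oxide delivered mass:
  BaO: 86.89·0.7755 = 67.38 pbw
  Al2O3: 120.5·0.6487 + 47.70·0.2727 + 113.1·0.003000 = 91.52 pbw
  SiO2: 47.70·0.6359 + 113.1·0.9950 = 142.9 pbw
  Li2O: 47.70·0.07640 = 3.644 pbw
LOI: 120.5·0.3513 + 47.70·0.01500 + 86.89·0.2245 + 113.1·0.002000 = 62.78 pbw
Net of LOI, the glass mass = 368.2 − 62.78 = 305.4 pbw (equal to the oxide-mass sum)
each oxide over glass, ×100, is wt %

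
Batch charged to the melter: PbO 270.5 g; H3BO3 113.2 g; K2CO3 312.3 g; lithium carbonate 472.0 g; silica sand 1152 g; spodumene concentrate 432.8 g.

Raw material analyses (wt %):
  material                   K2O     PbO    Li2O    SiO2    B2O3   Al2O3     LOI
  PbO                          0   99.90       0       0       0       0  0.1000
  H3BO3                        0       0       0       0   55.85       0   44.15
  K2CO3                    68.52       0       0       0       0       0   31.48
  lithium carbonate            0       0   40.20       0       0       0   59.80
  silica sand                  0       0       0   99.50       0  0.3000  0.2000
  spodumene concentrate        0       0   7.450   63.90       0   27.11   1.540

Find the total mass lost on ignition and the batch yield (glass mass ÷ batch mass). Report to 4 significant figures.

LOI loss = 439.8 g; glass = 2313 g; yield = 84.02%

All arithmetic runs at full float precision from first step to last; mid-chain values appear, with 4-significant-figure rounding, as written. Exactly one rounding is applied to every reported figure — all derived quantities are rebuilt in full precision (the six compositions, the yield, net glass mass, LOI, the totals) using the weight values at 2313 g of glass precisely as stated by problem or answer.
Each material's LOI contribution:
  PbO: 270.5 × 0.001000 = 0.2705 g
  H3BO3: 113.2 × 0.4415 = 49.98 g
  K2CO3: 312.3 × 0.3148 = 98.31 g
  lithium carbonate: 472.0 × 0.5980 = 282.3 g
  silica sand: 1152 × 0.002000 = 2.304 g
  spodumene concentrate: 432.8 × 0.01540 = 6.665 g
Total LOI = 439.8 g
Glass = batch − LOI = 2753 − 439.8 = 2313 g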